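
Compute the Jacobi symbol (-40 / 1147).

-1

First reduce: -40 ≡ 1107 (mod 1147).
Reciprocity: 1107 ≡ 3 and 1147 ≡ 3 (mod 4), so (1107/1147) = −(1147/1107).
Reduce top mod 1107: now compute (40/1107).
Pull out 2^3: since 1107 ≡ 3 (mod 8), (2/1107) = -1, so (2/1107)^3 = -1.
Reciprocity: 5 ≡ 1 and 1107 ≡ 3 (mod 4), so (5/1107) = +(1107/5).
Reduce top mod 5: now compute (2/5).
Pull out 2: since 5 ≡ 5 (mod 8), (2/5) = -1.
Reached (1/5) = 1. Collecting the sign flips along the way, the symbol is -1.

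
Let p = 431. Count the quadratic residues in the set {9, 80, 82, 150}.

(9/431) = +1 → QR.
(80/431) = +1 → QR.
(82/431) = +1 → QR.
(150/431) = +1 → QR.
Total quadratic residues among the 4: 4.

4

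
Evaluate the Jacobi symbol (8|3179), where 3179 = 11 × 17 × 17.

Pull out 2^3: since 3179 ≡ 3 (mod 8), (2/3179) = -1, so (2/3179)^3 = -1.
Reached (1/3179) = 1. Collecting the sign flips along the way, the symbol is -1.

-1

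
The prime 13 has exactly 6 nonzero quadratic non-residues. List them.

Square k = 1,…,6 (k and 13−k give the same square):
1²=1, 2²=4, 3²=9, 4²≡3, 5²≡12, 6²≡10 (mod 13).
The residues are {1, 3, 4, 9, 10, 12}; the non-residues are the remaining 6 nonzero classes.

2 5 6 7 8 11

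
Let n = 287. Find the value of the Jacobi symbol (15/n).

Reciprocity: 15 ≡ 3 and 287 ≡ 3 (mod 4), so (15/287) = −(287/15).
Reduce top mod 15: now compute (2/15).
Pull out 2: since 15 ≡ 7 (mod 8), (2/15) = +1.
Reached (1/15) = 1. Collecting the sign flips along the way, the symbol is -1.

-1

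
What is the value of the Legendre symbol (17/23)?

-1

Reciprocity: 17 ≡ 1 and 23 ≡ 3 (mod 4), so (17/23) = +(23/17).
Reduce top mod 17: now compute (6/17).
Pull out 2: since 17 ≡ 1 (mod 8), (2/17) = +1.
Reciprocity: 3 ≡ 3 and 17 ≡ 1 (mod 4), so (3/17) = +(17/3).
Reduce top mod 3: now compute (2/3).
Pull out 2: since 3 ≡ 3 (mod 8), (2/3) = -1.
Reached (1/3) = 1. Collecting the sign flips along the way, the symbol is -1.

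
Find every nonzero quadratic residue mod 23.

1,2,3,4,6,8,9,12,13,16,18

Square k = 1,…,11 (k and 23−k give the same square):
1²=1, 2²=4, 3²=9, 4²=16, 5²≡2, 6²≡13, 7²≡3, 8²≡18, 9²≡12, 10²≡8, 11²≡6 (mod 23).
So the quadratic residues mod 23 are {1, 2, 3, 4, 6, 8, 9, 12, 13, 16, 18}.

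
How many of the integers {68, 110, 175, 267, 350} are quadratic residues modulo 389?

3

(68/389) = +1 → QR.
(110/389) = -1 → non-residue.
(175/389) = +1 → QR.
(267/389) = +1 → QR.
(350/389) = -1 → non-residue.
Total quadratic residues among the 5: 3.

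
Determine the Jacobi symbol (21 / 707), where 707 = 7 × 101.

0

Reciprocity: 21 ≡ 1 and 707 ≡ 3 (mod 4), so (21/707) = +(707/21).
Reduce top mod 21: now compute (14/21).
Pull out 2: since 21 ≡ 5 (mod 8), (2/21) = -1.
Reciprocity: 7 ≡ 3 and 21 ≡ 1 (mod 4), so (7/21) = +(21/7).
Reduce top mod 7: now compute (0/7).
Top reduces to 0: gcd > 1, so the symbol is 0.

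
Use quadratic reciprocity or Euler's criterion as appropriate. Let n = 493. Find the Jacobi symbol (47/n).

-1

Reciprocity: 47 ≡ 3 and 493 ≡ 1 (mod 4), so (47/493) = +(493/47).
Reduce top mod 47: now compute (23/47).
Reciprocity: 23 ≡ 3 and 47 ≡ 3 (mod 4), so (23/47) = −(47/23).
Reduce top mod 23: now compute (1/23).
Reached (1/23) = 1. Collecting the sign flips along the way, the symbol is -1.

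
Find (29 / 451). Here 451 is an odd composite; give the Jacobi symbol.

1

Reciprocity: 29 ≡ 1 and 451 ≡ 3 (mod 4), so (29/451) = +(451/29).
Reduce top mod 29: now compute (16/29).
Pull out 2^4: since 29 ≡ 5 (mod 8), (2/29) = -1, so (2/29)^4 = +1.
Reached (1/29) = 1. Collecting the sign flips along the way, the symbol is +1.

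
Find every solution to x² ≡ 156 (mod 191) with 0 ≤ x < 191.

Since 191 ≡ 3 (mod 4), a square root of 156 is 156^((191+1)/4) = 156^48 mod 191.
Repeated squaring: 156^2≡79, 156^4≡129, 156^8≡24, 156^16≡3, 156^32≡9 (mod 191).
156^48 = 156^(32+16) ≡ 27 (mod 191).
Check: 27² = 729 ≡ 156 (mod 191). The two roots are 27 and 164.

27, 164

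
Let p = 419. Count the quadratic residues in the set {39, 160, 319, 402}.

2

(39/419) = +1 → QR.
(160/419) = -1 → non-residue.
(319/419) = -1 → non-residue.
(402/419) = +1 → QR.
Total quadratic residues among the 4: 2.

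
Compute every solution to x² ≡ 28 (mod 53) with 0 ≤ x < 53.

53 ≡ 1 (mod 4), so we find a root by search.
Trying successive values, 9² = 81 ≡ 28 (mod 53). The other root is 53 − 9 = 44.

9, 44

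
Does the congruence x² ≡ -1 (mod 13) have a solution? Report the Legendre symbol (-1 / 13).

First reduce: -1 ≡ 12 (mod 13).
Pull out 2^2: since 13 ≡ 5 (mod 8), (2/13) = -1, so (2/13)^2 = +1.
Reciprocity: 3 ≡ 3 and 13 ≡ 1 (mod 4), so (3/13) = +(13/3).
Reduce top mod 3: now compute (1/3).
Reached (1/3) = 1. Collecting the sign flips along the way, the symbol is +1.

1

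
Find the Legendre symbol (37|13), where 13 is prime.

Euler's criterion: (37/13) ≡ 11^6 (mod 13).
11^2 ≡ 4 (mod 13)
11^4 ≡ 3 (mod 13)
11^6 = 11^(4+2) ≡ 12 (mod 13).
Result is 12 ≡ −1, so (37/13) = −1.

-1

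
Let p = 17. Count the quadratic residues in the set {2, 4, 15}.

(2/17) = +1 → QR.
(4/17) = +1 → QR.
(15/17) = +1 → QR.
Total quadratic residues among the 3: 3.

3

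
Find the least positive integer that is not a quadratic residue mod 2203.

2

(2/2203) = −1, so 2 is the smallest positive non-residue mod 2203.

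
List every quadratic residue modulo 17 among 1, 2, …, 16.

Square k = 1,…,8 (k and 17−k give the same square):
1²=1, 2²=4, 3²=9, 4²=16, 5²≡8, 6²≡2, 7²≡15, 8²≡13 (mod 17).
So the quadratic residues mod 17 are {1, 2, 4, 8, 9, 13, 15, 16}.

1,2,4,8,9,13,15,16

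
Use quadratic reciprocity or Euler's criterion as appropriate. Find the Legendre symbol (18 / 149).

Pull out 2: since 149 ≡ 5 (mod 8), (2/149) = -1.
Reciprocity: 9 ≡ 1 and 149 ≡ 1 (mod 4), so (9/149) = +(149/9).
Reduce top mod 9: now compute (5/9).
Reciprocity: 5 ≡ 1 and 9 ≡ 1 (mod 4), so (5/9) = +(9/5).
Reduce top mod 5: now compute (4/5).
Pull out 2^2: since 5 ≡ 5 (mod 8), (2/5) = -1, so (2/5)^2 = +1.
Reached (1/5) = 1. Collecting the sign flips along the way, the symbol is -1.

-1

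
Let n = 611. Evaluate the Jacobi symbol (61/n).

Reciprocity: 61 ≡ 1 and 611 ≡ 3 (mod 4), so (61/611) = +(611/61).
Reduce top mod 61: now compute (1/61).
Reached (1/61) = 1. Collecting the sign flips along the way, the symbol is +1.

1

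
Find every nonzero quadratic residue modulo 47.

1, 2, 3, 4, 6, 7, 8, 9, 12, 14, 16, 17, 18, 21, 24, 25, 27, 28, 32, 34, 36, 37, 42

Square k = 1,…,23 (k and 47−k give the same square):
1²=1, 2²=4, 3²=9, 4²=16, 5²=25, 6²=36, 7²≡2, 8²≡17, 9²≡34, 10²≡6, 11²≡27, 12²≡3, 13²≡28, 14²≡8, 15²≡37, 16²≡21, 17²≡7, 18²≡42, 19²≡32, 20²≡24, 21²≡18, 22²≡14, 23²≡12 (mod 47).
So the quadratic residues mod 47 are {1, 2, 3, 4, 6, 7, 8, 9, 12, 14, 16, 17, 18, 21, 24, 25, 27, 28, 32, 34, 36, 37, 42}.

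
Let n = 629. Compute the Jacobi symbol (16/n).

Pull out 2^4: since 629 ≡ 5 (mod 8), (2/629) = -1, so (2/629)^4 = +1.
Reached (1/629) = 1. Collecting the sign flips along the way, the symbol is +1.

1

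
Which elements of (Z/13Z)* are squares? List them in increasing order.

1 3 4 9 10 12

Square k = 1,…,6 (k and 13−k give the same square):
1²=1, 2²=4, 3²=9, 4²≡3, 5²≡12, 6²≡10 (mod 13).
So the quadratic residues mod 13 are {1, 3, 4, 9, 10, 12}.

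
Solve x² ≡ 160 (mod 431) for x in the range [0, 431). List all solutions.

84, 347

Since 431 ≡ 3 (mod 4), a square root of 160 is 160^((431+1)/4) = 160^108 mod 431.
Repeated squaring: 160^2≡171, 160^4≡364, 160^8≡179, 160^16≡147, 160^32≡59, 160^64≡33 (mod 431).
160^108 = 160^(64+32+8+4) ≡ 347 (mod 431).
Check: 347² = 120409 ≡ 160 (mod 431). The two roots are 84 and 347.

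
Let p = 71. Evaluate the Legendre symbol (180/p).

First reduce: 180 ≡ 38 (mod 71).
Pull out 2: since 71 ≡ 7 (mod 8), (2/71) = +1.
Reciprocity: 19 ≡ 3 and 71 ≡ 3 (mod 4), so (19/71) = −(71/19).
Reduce top mod 19: now compute (14/19).
Pull out 2: since 19 ≡ 3 (mod 8), (2/19) = -1.
Reciprocity: 7 ≡ 3 and 19 ≡ 3 (mod 4), so (7/19) = −(19/7).
Reduce top mod 7: now compute (5/7).
Reciprocity: 5 ≡ 1 and 7 ≡ 3 (mod 4), so (5/7) = +(7/5).
Reduce top mod 5: now compute (2/5).
Pull out 2: since 5 ≡ 5 (mod 8), (2/5) = -1.
Reached (1/5) = 1. Collecting the sign flips along the way, the symbol is +1.

1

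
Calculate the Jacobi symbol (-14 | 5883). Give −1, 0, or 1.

1

First reduce: -14 ≡ 5869 (mod 5883).
Reciprocity: 5869 ≡ 1 and 5883 ≡ 3 (mod 4), so (5869/5883) = +(5883/5869).
Reduce top mod 5869: now compute (14/5869).
Pull out 2: since 5869 ≡ 5 (mod 8), (2/5869) = -1.
Reciprocity: 7 ≡ 3 and 5869 ≡ 1 (mod 4), so (7/5869) = +(5869/7).
Reduce top mod 7: now compute (3/7).
Reciprocity: 3 ≡ 3 and 7 ≡ 3 (mod 4), so (3/7) = −(7/3).
Reduce top mod 3: now compute (1/3).
Reached (1/3) = 1. Collecting the sign flips along the way, the symbol is +1.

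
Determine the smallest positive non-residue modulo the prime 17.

3

(2/17) = +1, so 2 is a residue.
(3/17) = −1, so 3 is the smallest positive non-residue mod 17.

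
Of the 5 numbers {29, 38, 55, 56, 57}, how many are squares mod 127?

1

(29/127) = -1 → non-residue.
(38/127) = +1 → QR.
(55/127) = -1 → non-residue.
(56/127) = -1 → non-residue.
(57/127) = -1 → non-residue.
Total quadratic residues among the 5: 1.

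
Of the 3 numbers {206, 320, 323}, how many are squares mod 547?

(206/547) = +1 → QR.
(320/547) = -1 → non-residue.
(323/547) = -1 → non-residue.
Total quadratic residues among the 3: 1.

1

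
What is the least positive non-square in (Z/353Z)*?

3

(2/353) = +1, so 2 is a residue.
(3/353) = −1, so 3 is the smallest positive non-residue mod 353.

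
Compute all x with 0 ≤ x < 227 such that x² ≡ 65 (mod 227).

Since 227 ≡ 3 (mod 4), a square root of 65 is 65^((227+1)/4) = 65^57 mod 227.
Repeated squaring: 65^2≡139, 65^4≡26, 65^8≡222, 65^16≡25, 65^32≡171 (mod 227).
65^57 = 65^(32+16+8+1) ≡ 92 (mod 227).
Check: 92² = 8464 ≡ 65 (mod 227). The two roots are 92 and 135.

92, 135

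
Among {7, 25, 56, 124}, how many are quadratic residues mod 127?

(7/127) = -1 → non-residue.
(25/127) = +1 → QR.
(56/127) = -1 → non-residue.
(124/127) = +1 → QR.
Total quadratic residues among the 4: 2.

2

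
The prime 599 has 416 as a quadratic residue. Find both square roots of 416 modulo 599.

Since 599 ≡ 3 (mod 4), a square root of 416 is 416^((599+1)/4) = 416^150 mod 599.
Repeated squaring: 416^2≡544, 416^4≡30, 416^8≡301, 416^16≡152, 416^32≡342, 416^64≡159, 416^128≡123 (mod 599).
416^150 = 416^(128+16+4+2) ≡ 100 (mod 599).
Check: 100² = 10000 ≡ 416 (mod 599). The two roots are 100 and 499.

100, 499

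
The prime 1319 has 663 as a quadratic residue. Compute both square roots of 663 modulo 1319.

Since 1319 ≡ 3 (mod 4), a square root of 663 is 663^((1319+1)/4) = 663^330 mod 1319.
Repeated squaring: 663^2≡342, 663^4≡892, 663^8≡307, 663^16≡600, 663^32≡1232, 663^64≡974, 663^128≡315, 663^256≡300 (mod 1319).
663^330 = 663^(256+64+8+2) ≡ 594 (mod 1319).
Check: 594² = 352836 ≡ 663 (mod 1319). The two roots are 594 and 725.

594, 725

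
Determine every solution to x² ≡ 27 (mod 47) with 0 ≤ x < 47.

Since 47 ≡ 3 (mod 4), a square root of 27 is 27^((47+1)/4) = 27^12 mod 47.
Repeated squaring: 27^2≡24, 27^4≡12, 27^8≡3 (mod 47).
27^12 = 27^(8+4) ≡ 36 (mod 47).
Check: 36² = 1296 ≡ 27 (mod 47). The two roots are 11 and 36.

11, 36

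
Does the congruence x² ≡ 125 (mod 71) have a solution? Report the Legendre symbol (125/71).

Euler's criterion: (125/71) ≡ 54^35 (mod 71).
54^2 ≡ 5 (mod 71)
54^4 ≡ 25 (mod 71)
54^8 ≡ 57 (mod 71)
54^16 ≡ 54 (mod 71)
54^32 ≡ 5 (mod 71)
54^35 = 54^(32+2+1) ≡ 1 (mod 71).
Result is 1, so (125/71) = 1.

1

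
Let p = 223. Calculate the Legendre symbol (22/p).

-1

Pull out 2: since 223 ≡ 7 (mod 8), (2/223) = +1.
Reciprocity: 11 ≡ 3 and 223 ≡ 3 (mod 4), so (11/223) = −(223/11).
Reduce top mod 11: now compute (3/11).
Reciprocity: 3 ≡ 3 and 11 ≡ 3 (mod 4), so (3/11) = −(11/3).
Reduce top mod 3: now compute (2/3).
Pull out 2: since 3 ≡ 3 (mod 8), (2/3) = -1.
Reached (1/3) = 1. Collecting the sign flips along the way, the symbol is -1.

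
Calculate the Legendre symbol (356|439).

Pull out 2^2: since 439 ≡ 7 (mod 8), (2/439) = +1, so (2/439)^2 = +1.
Reciprocity: 89 ≡ 1 and 439 ≡ 3 (mod 4), so (89/439) = +(439/89).
Reduce top mod 89: now compute (83/89).
Reciprocity: 83 ≡ 3 and 89 ≡ 1 (mod 4), so (83/89) = +(89/83).
Reduce top mod 83: now compute (6/83).
Pull out 2: since 83 ≡ 3 (mod 8), (2/83) = -1.
Reciprocity: 3 ≡ 3 and 83 ≡ 3 (mod 4), so (3/83) = −(83/3).
Reduce top mod 3: now compute (2/3).
Pull out 2: since 3 ≡ 3 (mod 8), (2/3) = -1.
Reached (1/3) = 1. Collecting the sign flips along the way, the symbol is -1.

-1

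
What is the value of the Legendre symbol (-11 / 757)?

1

First reduce: -11 ≡ 746 (mod 757).
Pull out 2: since 757 ≡ 5 (mod 8), (2/757) = -1.
Reciprocity: 373 ≡ 1 and 757 ≡ 1 (mod 4), so (373/757) = +(757/373).
Reduce top mod 373: now compute (11/373).
Reciprocity: 11 ≡ 3 and 373 ≡ 1 (mod 4), so (11/373) = +(373/11).
Reduce top mod 11: now compute (10/11).
Pull out 2: since 11 ≡ 3 (mod 8), (2/11) = -1.
Reciprocity: 5 ≡ 1 and 11 ≡ 3 (mod 4), so (5/11) = +(11/5).
Reduce top mod 5: now compute (1/5).
Reached (1/5) = 1. Collecting the sign flips along the way, the symbol is +1.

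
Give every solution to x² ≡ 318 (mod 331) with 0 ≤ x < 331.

48, 283

Since 331 ≡ 3 (mod 4), a square root of 318 is 318^((331+1)/4) = 318^83 mod 331.
Repeated squaring: 318^2≡169, 318^4≡95, 318^8≡88, 318^16≡131, 318^32≡280, 318^64≡284 (mod 331).
318^83 = 318^(64+16+2+1) ≡ 283 (mod 331).
Check: 283² = 80089 ≡ 318 (mod 331). The two roots are 48 and 283.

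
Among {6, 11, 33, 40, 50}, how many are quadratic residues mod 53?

3

(6/53) = +1 → QR.
(11/53) = +1 → QR.
(33/53) = -1 → non-residue.
(40/53) = +1 → QR.
(50/53) = -1 → non-residue.
Total quadratic residues among the 5: 3.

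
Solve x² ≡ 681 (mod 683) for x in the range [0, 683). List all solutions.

64, 619

Since 683 ≡ 3 (mod 4), a square root of 681 is 681^((683+1)/4) = 681^171 mod 683.
Repeated squaring: 681^2≡4, 681^4≡16, 681^8≡256, 681^16≡651, 681^32≡341, 681^64≡171, 681^128≡555 (mod 683).
681^171 = 681^(128+32+8+2+1) ≡ 64 (mod 683).
Check: 64² = 4096 ≡ 681 (mod 683). The two roots are 64 and 619.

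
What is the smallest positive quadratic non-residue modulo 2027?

2

(2/2027) = −1, so 2 is the smallest positive non-residue mod 2027.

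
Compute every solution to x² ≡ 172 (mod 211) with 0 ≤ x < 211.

Since 211 ≡ 3 (mod 4), a square root of 172 is 172^((211+1)/4) = 172^53 mod 211.
Repeated squaring: 172^2≡44, 172^4≡37, 172^8≡103, 172^16≡59, 172^32≡105 (mod 211).
172^53 = 172^(32+16+4+1) ≡ 52 (mod 211).
Check: 52² = 2704 ≡ 172 (mod 211). The two roots are 52 and 159.

52, 159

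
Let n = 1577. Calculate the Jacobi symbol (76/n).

Pull out 2^2: since 1577 ≡ 1 (mod 8), (2/1577) = +1, so (2/1577)^2 = +1.
Reciprocity: 19 ≡ 3 and 1577 ≡ 1 (mod 4), so (19/1577) = +(1577/19).
Reduce top mod 19: now compute (0/19).
Top reduces to 0: gcd > 1, so the symbol is 0.

0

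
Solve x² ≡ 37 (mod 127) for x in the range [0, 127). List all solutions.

Since 127 ≡ 3 (mod 4), a square root of 37 is 37^((127+1)/4) = 37^32 mod 127.
Repeated squaring: 37^2≡99, 37^4≡22, 37^8≡103, 37^16≡68, 37^32≡52 (mod 127).
37^32 = 37^(32) ≡ 52 (mod 127).
Check: 52² = 2704 ≡ 37 (mod 127). The two roots are 52 and 75.

52, 75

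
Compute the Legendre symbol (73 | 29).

-1

First reduce: 73 ≡ 15 (mod 29).
Reciprocity: 15 ≡ 3 and 29 ≡ 1 (mod 4), so (15/29) = +(29/15).
Reduce top mod 15: now compute (14/15).
Pull out 2: since 15 ≡ 7 (mod 8), (2/15) = +1.
Reciprocity: 7 ≡ 3 and 15 ≡ 3 (mod 4), so (7/15) = −(15/7).
Reduce top mod 7: now compute (1/7).
Reached (1/7) = 1. Collecting the sign flips along the way, the symbol is -1.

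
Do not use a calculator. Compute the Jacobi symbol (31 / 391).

-1

Reciprocity: 31 ≡ 3 and 391 ≡ 3 (mod 4), so (31/391) = −(391/31).
Reduce top mod 31: now compute (19/31).
Reciprocity: 19 ≡ 3 and 31 ≡ 3 (mod 4), so (19/31) = −(31/19).
Reduce top mod 19: now compute (12/19).
Pull out 2^2: since 19 ≡ 3 (mod 8), (2/19) = -1, so (2/19)^2 = +1.
Reciprocity: 3 ≡ 3 and 19 ≡ 3 (mod 4), so (3/19) = −(19/3).
Reduce top mod 3: now compute (1/3).
Reached (1/3) = 1. Collecting the sign flips along the way, the symbol is -1.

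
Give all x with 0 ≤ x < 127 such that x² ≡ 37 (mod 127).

Since 127 ≡ 3 (mod 4), a square root of 37 is 37^((127+1)/4) = 37^32 mod 127.
Repeated squaring: 37^2≡99, 37^4≡22, 37^8≡103, 37^16≡68, 37^32≡52 (mod 127).
37^32 = 37^(32) ≡ 52 (mod 127).
Check: 52² = 2704 ≡ 37 (mod 127). The two roots are 52 and 75.

52, 75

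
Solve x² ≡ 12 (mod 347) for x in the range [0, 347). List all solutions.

Since 347 ≡ 3 (mod 4), a square root of 12 is 12^((347+1)/4) = 12^87 mod 347.
Repeated squaring: 12^2≡144, 12^4≡263, 12^8≡116, 12^16≡270, 12^32≡30, 12^64≡206 (mod 347).
12^87 = 12^(64+16+4+2+1) ≡ 157 (mod 347).
Check: 157² = 24649 ≡ 12 (mod 347). The two roots are 157 and 190.

157, 190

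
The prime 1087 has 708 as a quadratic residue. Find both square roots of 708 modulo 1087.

Since 1087 ≡ 3 (mod 4), a square root of 708 is 708^((1087+1)/4) = 708^272 mod 1087.
Repeated squaring: 708^2≡157, 708^4≡735, 708^8≡1073, 708^16≡196, 708^32≡371, 708^64≡679, 708^128≡153, 708^256≡582 (mod 1087).
708^272 = 708^(256+16) ≡ 1024 (mod 1087).
Check: 1024² = 1048576 ≡ 708 (mod 1087). The two roots are 63 and 1024.

63, 1024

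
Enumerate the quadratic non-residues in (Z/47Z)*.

Square k = 1,…,23 (k and 47−k give the same square):
1²=1, 2²=4, 3²=9, 4²=16, 5²=25, 6²=36, 7²≡2, 8²≡17, 9²≡34, 10²≡6, 11²≡27, 12²≡3, 13²≡28, 14²≡8, 15²≡37, 16²≡21, 17²≡7, 18²≡42, 19²≡32, 20²≡24, 21²≡18, 22²≡14, 23²≡12 (mod 47).
The residues are {1, 2, 3, 4, 6, 7, 8, 9, 12, 14, 16, 17, 18, 21, 24, 25, 27, 28, 32, 34, 36, 37, 42}; the non-residues are the remaining 23 nonzero classes.

5, 10, 11, 13, 15, 19, 20, 22, 23, 26, 29, 30, 31, 33, 35, 38, 39, 40, 41, 43, 44, 45, 46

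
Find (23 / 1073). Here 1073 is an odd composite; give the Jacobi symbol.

Reciprocity: 23 ≡ 3 and 1073 ≡ 1 (mod 4), so (23/1073) = +(1073/23).
Reduce top mod 23: now compute (15/23).
Reciprocity: 15 ≡ 3 and 23 ≡ 3 (mod 4), so (15/23) = −(23/15).
Reduce top mod 15: now compute (8/15).
Pull out 2^3: since 15 ≡ 7 (mod 8), (2/15) = +1, so (2/15)^3 = +1.
Reached (1/15) = 1. Collecting the sign flips along the way, the symbol is -1.

-1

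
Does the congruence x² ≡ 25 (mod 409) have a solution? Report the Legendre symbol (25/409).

1

Reciprocity: 25 ≡ 1 and 409 ≡ 1 (mod 4), so (25/409) = +(409/25).
Reduce top mod 25: now compute (9/25).
Reciprocity: 9 ≡ 1 and 25 ≡ 1 (mod 4), so (9/25) = +(25/9).
Reduce top mod 9: now compute (7/9).
Reciprocity: 7 ≡ 3 and 9 ≡ 1 (mod 4), so (7/9) = +(9/7).
Reduce top mod 7: now compute (2/7).
Pull out 2: since 7 ≡ 7 (mod 8), (2/7) = +1.
Reached (1/7) = 1. Collecting the sign flips along the way, the symbol is +1.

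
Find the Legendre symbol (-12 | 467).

-1

First reduce: -12 ≡ 455 (mod 467).
Reciprocity: 455 ≡ 3 and 467 ≡ 3 (mod 4), so (455/467) = −(467/455).
Reduce top mod 455: now compute (12/455).
Pull out 2^2: since 455 ≡ 7 (mod 8), (2/455) = +1, so (2/455)^2 = +1.
Reciprocity: 3 ≡ 3 and 455 ≡ 3 (mod 4), so (3/455) = −(455/3).
Reduce top mod 3: now compute (2/3).
Pull out 2: since 3 ≡ 3 (mod 8), (2/3) = -1.
Reached (1/3) = 1. Collecting the sign flips along the way, the symbol is -1.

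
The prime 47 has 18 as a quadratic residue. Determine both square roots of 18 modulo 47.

Since 47 ≡ 3 (mod 4), a square root of 18 is 18^((47+1)/4) = 18^12 mod 47.
Repeated squaring: 18^2≡42, 18^4≡25, 18^8≡14 (mod 47).
18^12 = 18^(8+4) ≡ 21 (mod 47).
Check: 21² = 441 ≡ 18 (mod 47). The two roots are 21 and 26.

21, 26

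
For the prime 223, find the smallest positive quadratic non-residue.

(2/223) = +1, so 2 is a residue.
(3/223) = −1, so 3 is the smallest positive non-residue mod 223.

3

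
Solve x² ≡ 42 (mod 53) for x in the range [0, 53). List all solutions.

25, 28

53 ≡ 1 (mod 4), so we find a root by search.
Trying successive values, 25² = 625 ≡ 42 (mod 53). The other root is 53 − 25 = 28.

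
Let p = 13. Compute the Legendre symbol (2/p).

-1

Euler's criterion: (2/13) ≡ 2^6 (mod 13).
2^2 ≡ 4 (mod 13)
2^4 ≡ 3 (mod 13)
2^6 = 2^(4+2) ≡ 12 (mod 13).
Result is 12 ≡ −1, so (2/13) = −1.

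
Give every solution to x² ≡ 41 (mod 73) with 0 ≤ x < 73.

73 ≡ 1 (mod 4), so we find a root by search.
Trying successive values, 25² = 625 ≡ 41 (mod 73). The other root is 73 − 25 = 48.

25, 48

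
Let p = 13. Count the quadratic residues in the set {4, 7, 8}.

(4/13) = +1 → QR.
(7/13) = -1 → non-residue.
(8/13) = -1 → non-residue.
Total quadratic residues among the 3: 1.

1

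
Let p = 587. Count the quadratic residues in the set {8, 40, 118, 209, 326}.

2

(8/587) = -1 → non-residue.
(40/587) = +1 → QR.
(118/587) = -1 → non-residue.
(209/587) = +1 → QR.
(326/587) = -1 → non-residue.
Total quadratic residues among the 5: 2.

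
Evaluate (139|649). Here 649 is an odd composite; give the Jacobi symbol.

Reciprocity: 139 ≡ 3 and 649 ≡ 1 (mod 4), so (139/649) = +(649/139).
Reduce top mod 139: now compute (93/139).
Reciprocity: 93 ≡ 1 and 139 ≡ 3 (mod 4), so (93/139) = +(139/93).
Reduce top mod 93: now compute (46/93).
Pull out 2: since 93 ≡ 5 (mod 8), (2/93) = -1.
Reciprocity: 23 ≡ 3 and 93 ≡ 1 (mod 4), so (23/93) = +(93/23).
Reduce top mod 23: now compute (1/23).
Reached (1/23) = 1. Collecting the sign flips along the way, the symbol is -1.

-1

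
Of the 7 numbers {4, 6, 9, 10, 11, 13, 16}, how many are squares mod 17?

(4/17) = +1 → QR.
(6/17) = -1 → non-residue.
(9/17) = +1 → QR.
(10/17) = -1 → non-residue.
(11/17) = -1 → non-residue.
(13/17) = +1 → QR.
(16/17) = +1 → QR.
Total quadratic residues among the 7: 4.

4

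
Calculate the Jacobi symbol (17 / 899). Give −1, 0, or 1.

Reciprocity: 17 ≡ 1 and 899 ≡ 3 (mod 4), so (17/899) = +(899/17).
Reduce top mod 17: now compute (15/17).
Reciprocity: 15 ≡ 3 and 17 ≡ 1 (mod 4), so (15/17) = +(17/15).
Reduce top mod 15: now compute (2/15).
Pull out 2: since 15 ≡ 7 (mod 8), (2/15) = +1.
Reached (1/15) = 1. Collecting the sign flips along the way, the symbol is +1.

1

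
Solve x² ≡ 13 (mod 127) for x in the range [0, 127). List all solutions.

Since 127 ≡ 3 (mod 4), a square root of 13 is 13^((127+1)/4) = 13^32 mod 127.
Repeated squaring: 13^2≡42, 13^4≡113, 13^8≡69, 13^16≡62, 13^32≡34 (mod 127).
13^32 = 13^(32) ≡ 34 (mod 127).
Check: 34² = 1156 ≡ 13 (mod 127). The two roots are 34 and 93.

34, 93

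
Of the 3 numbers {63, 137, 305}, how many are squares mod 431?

(63/431) = -1 → non-residue.
(137/431) = -1 → non-residue.
(305/431) = +1 → QR.
Total quadratic residues among the 3: 1.

1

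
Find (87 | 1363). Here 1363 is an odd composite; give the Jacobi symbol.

0

Reciprocity: 87 ≡ 3 and 1363 ≡ 3 (mod 4), so (87/1363) = −(1363/87).
Reduce top mod 87: now compute (58/87).
Pull out 2: since 87 ≡ 7 (mod 8), (2/87) = +1.
Reciprocity: 29 ≡ 1 and 87 ≡ 3 (mod 4), so (29/87) = +(87/29).
Reduce top mod 29: now compute (0/29).
Top reduces to 0: gcd > 1, so the symbol is 0.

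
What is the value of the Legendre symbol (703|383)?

Euler's criterion: (703/383) ≡ 320^191 (mod 383).
320^2 ≡ 139 (mod 383)
320^4 ≡ 171 (mod 383)
320^8 ≡ 133 (mod 383)
320^16 ≡ 71 (mod 383)
320^32 ≡ 62 (mod 383)
320^64 ≡ 14 (mod 383)
320^128 ≡ 196 (mod 383)
320^191 = 320^(128+32+16+8+4+2+1) ≡ 382 (mod 383).
Result is 382 ≡ −1, so (703/383) = −1.

-1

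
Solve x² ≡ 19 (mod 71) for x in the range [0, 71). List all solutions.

Since 71 ≡ 3 (mod 4), a square root of 19 is 19^((71+1)/4) = 19^18 mod 71.
Repeated squaring: 19^2≡6, 19^4≡36, 19^8≡18, 19^16≡40 (mod 71).
19^18 = 19^(16+2) ≡ 27 (mod 71).
Check: 27² = 729 ≡ 19 (mod 71). The two roots are 27 and 44.

27, 44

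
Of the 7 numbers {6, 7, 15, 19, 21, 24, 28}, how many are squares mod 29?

(6/29) = +1 → QR.
(7/29) = +1 → QR.
(15/29) = -1 → non-residue.
(19/29) = -1 → non-residue.
(21/29) = -1 → non-residue.
(24/29) = +1 → QR.
(28/29) = +1 → QR.
Total quadratic residues among the 7: 4.

4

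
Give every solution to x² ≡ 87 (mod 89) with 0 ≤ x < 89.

40, 49

89 ≡ 1 (mod 4), so we find a root by search.
Trying successive values, 40² = 1600 ≡ 87 (mod 89). The other root is 89 − 40 = 49.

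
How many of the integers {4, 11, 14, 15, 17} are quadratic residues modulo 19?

(4/19) = +1 → QR.
(11/19) = +1 → QR.
(14/19) = -1 → non-residue.
(15/19) = -1 → non-residue.
(17/19) = +1 → QR.
Total quadratic residues among the 5: 3.

3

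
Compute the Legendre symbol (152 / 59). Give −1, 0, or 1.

-1

Euler's criterion: (152/59) ≡ 34^29 (mod 59).
34^2 ≡ 35 (mod 59)
34^4 ≡ 45 (mod 59)
34^8 ≡ 19 (mod 59)
34^16 ≡ 7 (mod 59)
34^29 = 34^(16+8+4+1) ≡ 58 (mod 59).
Result is 58 ≡ −1, so (152/59) = −1.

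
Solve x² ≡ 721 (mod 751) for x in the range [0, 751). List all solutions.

Since 751 ≡ 3 (mod 4), a square root of 721 is 721^((751+1)/4) = 721^188 mod 751.
Repeated squaring: 721^2≡149, 721^4≡422, 721^8≡97, 721^16≡397, 721^32≡650, 721^64≡438, 721^128≡339 (mod 751).
721^188 = 721^(128+32+16+8+4) ≡ 601 (mod 751).
Check: 601² = 361201 ≡ 721 (mod 751). The two roots are 150 and 601.

150, 601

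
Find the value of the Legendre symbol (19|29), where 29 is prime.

Reciprocity: 19 ≡ 3 and 29 ≡ 1 (mod 4), so (19/29) = +(29/19).
Reduce top mod 19: now compute (10/19).
Pull out 2: since 19 ≡ 3 (mod 8), (2/19) = -1.
Reciprocity: 5 ≡ 1 and 19 ≡ 3 (mod 4), so (5/19) = +(19/5).
Reduce top mod 5: now compute (4/5).
Pull out 2^2: since 5 ≡ 5 (mod 8), (2/5) = -1, so (2/5)^2 = +1.
Reached (1/5) = 1. Collecting the sign flips along the way, the symbol is -1.

-1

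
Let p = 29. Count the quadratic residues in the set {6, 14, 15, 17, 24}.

(6/29) = +1 → QR.
(14/29) = -1 → non-residue.
(15/29) = -1 → non-residue.
(17/29) = -1 → non-residue.
(24/29) = +1 → QR.
Total quadratic residues among the 5: 2.

2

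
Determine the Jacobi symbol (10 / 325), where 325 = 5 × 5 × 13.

Pull out 2: since 325 ≡ 5 (mod 8), (2/325) = -1.
Reciprocity: 5 ≡ 1 and 325 ≡ 1 (mod 4), so (5/325) = +(325/5).
Reduce top mod 5: now compute (0/5).
Top reduces to 0: gcd > 1, so the symbol is 0.

0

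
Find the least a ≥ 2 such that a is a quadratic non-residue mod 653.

(2/653) = −1, so 2 is the smallest positive non-residue mod 653.

2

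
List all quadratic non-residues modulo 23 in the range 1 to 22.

Square k = 1,…,11 (k and 23−k give the same square):
1²=1, 2²=4, 3²=9, 4²=16, 5²≡2, 6²≡13, 7²≡3, 8²≡18, 9²≡12, 10²≡8, 11²≡6 (mod 23).
The residues are {1, 2, 3, 4, 6, 8, 9, 12, 13, 16, 18}; the non-residues are the remaining 11 nonzero classes.

5, 7, 10, 11, 14, 15, 17, 19, 20, 21, 22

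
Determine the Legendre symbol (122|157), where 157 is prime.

1

Pull out 2: since 157 ≡ 5 (mod 8), (2/157) = -1.
Reciprocity: 61 ≡ 1 and 157 ≡ 1 (mod 4), so (61/157) = +(157/61).
Reduce top mod 61: now compute (35/61).
Reciprocity: 35 ≡ 3 and 61 ≡ 1 (mod 4), so (35/61) = +(61/35).
Reduce top mod 35: now compute (26/35).
Pull out 2: since 35 ≡ 3 (mod 8), (2/35) = -1.
Reciprocity: 13 ≡ 1 and 35 ≡ 3 (mod 4), so (13/35) = +(35/13).
Reduce top mod 13: now compute (9/13).
Reciprocity: 9 ≡ 1 and 13 ≡ 1 (mod 4), so (9/13) = +(13/9).
Reduce top mod 9: now compute (4/9).
Pull out 2^2: since 9 ≡ 1 (mod 8), (2/9) = +1, so (2/9)^2 = +1.
Reached (1/9) = 1. Collecting the sign flips along the way, the symbol is +1.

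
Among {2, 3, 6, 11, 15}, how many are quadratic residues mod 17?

2

(2/17) = +1 → QR.
(3/17) = -1 → non-residue.
(6/17) = -1 → non-residue.
(11/17) = -1 → non-residue.
(15/17) = +1 → QR.
Total quadratic residues among the 5: 2.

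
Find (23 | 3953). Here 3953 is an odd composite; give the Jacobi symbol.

-1

Reciprocity: 23 ≡ 3 and 3953 ≡ 1 (mod 4), so (23/3953) = +(3953/23).
Reduce top mod 23: now compute (20/23).
Pull out 2^2: since 23 ≡ 7 (mod 8), (2/23) = +1, so (2/23)^2 = +1.
Reciprocity: 5 ≡ 1 and 23 ≡ 3 (mod 4), so (5/23) = +(23/5).
Reduce top mod 5: now compute (3/5).
Reciprocity: 3 ≡ 3 and 5 ≡ 1 (mod 4), so (3/5) = +(5/3).
Reduce top mod 3: now compute (2/3).
Pull out 2: since 3 ≡ 3 (mod 8), (2/3) = -1.
Reached (1/3) = 1. Collecting the sign flips along the way, the symbol is -1.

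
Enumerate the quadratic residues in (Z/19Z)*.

1,4,5,6,7,9,11,16,17

Square k = 1,…,9 (k and 19−k give the same square):
1²=1, 2²=4, 3²=9, 4²=16, 5²≡6, 6²≡17, 7²≡11, 8²≡7, 9²≡5 (mod 19).
So the quadratic residues mod 19 are {1, 4, 5, 6, 7, 9, 11, 16, 17}.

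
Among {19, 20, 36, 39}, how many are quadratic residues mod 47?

(19/47) = -1 → non-residue.
(20/47) = -1 → non-residue.
(36/47) = +1 → QR.
(39/47) = -1 → non-residue.
Total quadratic residues among the 4: 1.

1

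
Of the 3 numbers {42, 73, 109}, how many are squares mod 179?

(42/179) = +1 → QR.
(73/179) = -1 → non-residue.
(109/179) = -1 → non-residue.
Total quadratic residues among the 3: 1.

1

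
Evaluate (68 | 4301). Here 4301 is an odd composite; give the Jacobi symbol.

Pull out 2^2: since 4301 ≡ 5 (mod 8), (2/4301) = -1, so (2/4301)^2 = +1.
Reciprocity: 17 ≡ 1 and 4301 ≡ 1 (mod 4), so (17/4301) = +(4301/17).
Reduce top mod 17: now compute (0/17).
Top reduces to 0: gcd > 1, so the symbol is 0.

0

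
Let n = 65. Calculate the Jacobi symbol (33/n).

1

Reciprocity: 33 ≡ 1 and 65 ≡ 1 (mod 4), so (33/65) = +(65/33).
Reduce top mod 33: now compute (32/33).
Pull out 2^5: since 33 ≡ 1 (mod 8), (2/33) = +1, so (2/33)^5 = +1.
Reached (1/33) = 1. Collecting the sign flips along the way, the symbol is +1.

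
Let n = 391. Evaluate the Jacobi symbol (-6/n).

1

First reduce: -6 ≡ 385 (mod 391).
Reciprocity: 385 ≡ 1 and 391 ≡ 3 (mod 4), so (385/391) = +(391/385).
Reduce top mod 385: now compute (6/385).
Pull out 2: since 385 ≡ 1 (mod 8), (2/385) = +1.
Reciprocity: 3 ≡ 3 and 385 ≡ 1 (mod 4), so (3/385) = +(385/3).
Reduce top mod 3: now compute (1/3).
Reached (1/3) = 1. Collecting the sign flips along the way, the symbol is +1.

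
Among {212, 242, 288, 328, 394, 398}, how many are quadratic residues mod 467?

2

(212/467) = +1 → QR.
(242/467) = -1 → non-residue.
(288/467) = -1 → non-residue.
(328/467) = -1 → non-residue.
(394/467) = +1 → QR.
(398/467) = -1 → non-residue.
Total quadratic residues among the 6: 2.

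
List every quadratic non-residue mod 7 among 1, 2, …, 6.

Square k = 1,…,3 (k and 7−k give the same square):
1²=1, 2²=4, 3²≡2 (mod 7).
The residues are {1, 2, 4}; the non-residues are the remaining 3 nonzero classes.

3,5,6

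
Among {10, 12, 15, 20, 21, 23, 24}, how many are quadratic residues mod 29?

(10/29) = -1 → non-residue.
(12/29) = -1 → non-residue.
(15/29) = -1 → non-residue.
(20/29) = +1 → QR.
(21/29) = -1 → non-residue.
(23/29) = +1 → QR.
(24/29) = +1 → QR.
Total quadratic residues among the 7: 3.

3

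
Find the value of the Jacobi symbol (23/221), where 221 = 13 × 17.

Reciprocity: 23 ≡ 3 and 221 ≡ 1 (mod 4), so (23/221) = +(221/23).
Reduce top mod 23: now compute (14/23).
Pull out 2: since 23 ≡ 7 (mod 8), (2/23) = +1.
Reciprocity: 7 ≡ 3 and 23 ≡ 3 (mod 4), so (7/23) = −(23/7).
Reduce top mod 7: now compute (2/7).
Pull out 2: since 7 ≡ 7 (mod 8), (2/7) = +1.
Reached (1/7) = 1. Collecting the sign flips along the way, the symbol is -1.

-1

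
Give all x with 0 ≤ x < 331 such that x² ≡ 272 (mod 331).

81, 250

Since 331 ≡ 3 (mod 4), a square root of 272 is 272^((331+1)/4) = 272^83 mod 331.
Repeated squaring: 272^2≡171, 272^4≡113, 272^8≡191, 272^16≡71, 272^32≡76, 272^64≡149 (mod 331).
272^83 = 272^(64+16+2+1) ≡ 81 (mod 331).
Check: 81² = 6561 ≡ 272 (mod 331). The two roots are 81 and 250.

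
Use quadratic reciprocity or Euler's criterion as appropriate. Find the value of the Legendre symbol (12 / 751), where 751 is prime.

Euler's criterion: (12/751) ≡ 12^375 (mod 751).
12^2 ≡ 144 (mod 751)
12^4 ≡ 459 (mod 751)
12^8 ≡ 401 (mod 751)
12^16 ≡ 87 (mod 751)
12^32 ≡ 59 (mod 751)
12^64 ≡ 477 (mod 751)
12^128 ≡ 727 (mod 751)
12^256 ≡ 576 (mod 751)
12^375 = 12^(256+64+32+16+4+2+1) ≡ 750 (mod 751).
Result is 750 ≡ −1, so (12/751) = −1.

-1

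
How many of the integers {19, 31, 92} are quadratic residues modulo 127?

2

(19/127) = +1 → QR.
(31/127) = +1 → QR.
(92/127) = -1 → non-residue.
Total quadratic residues among the 3: 2.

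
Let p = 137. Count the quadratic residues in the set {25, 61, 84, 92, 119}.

3

(25/137) = +1 → QR.
(61/137) = +1 → QR.
(84/137) = -1 → non-residue.
(92/137) = -1 → non-residue.
(119/137) = +1 → QR.
Total quadratic residues among the 5: 3.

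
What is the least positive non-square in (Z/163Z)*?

2

(2/163) = −1, so 2 is the smallest positive non-residue mod 163.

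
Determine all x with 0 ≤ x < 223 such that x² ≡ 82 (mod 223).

Since 223 ≡ 3 (mod 4), a square root of 82 is 82^((223+1)/4) = 82^56 mod 223.
Repeated squaring: 82^2≡34, 82^4≡41, 82^8≡120, 82^16≡128, 82^32≡105 (mod 223).
82^56 = 82^(32+16+8) ≡ 64 (mod 223).
Check: 64² = 4096 ≡ 82 (mod 223). The two roots are 64 and 159.

64, 159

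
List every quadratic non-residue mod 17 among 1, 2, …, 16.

3, 5, 6, 7, 10, 11, 12, 14

Square k = 1,…,8 (k and 17−k give the same square):
1²=1, 2²=4, 3²=9, 4²=16, 5²≡8, 6²≡2, 7²≡15, 8²≡13 (mod 17).
The residues are {1, 2, 4, 8, 9, 13, 15, 16}; the non-residues are the remaining 8 nonzero classes.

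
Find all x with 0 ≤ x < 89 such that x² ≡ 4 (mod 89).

89 ≡ 1 (mod 4), so we find a root by search.
Trying successive values, 2² = 4 ≡ 4 (mod 89). The other root is 89 − 2 = 87.

2, 87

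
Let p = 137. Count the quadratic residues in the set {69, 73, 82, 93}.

3

(69/137) = +1 → QR.
(73/137) = +1 → QR.
(82/137) = -1 → non-residue.
(93/137) = +1 → QR.
Total quadratic residues among the 4: 3.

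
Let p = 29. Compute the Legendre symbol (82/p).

1

First reduce: 82 ≡ 24 (mod 29).
Pull out 2^3: since 29 ≡ 5 (mod 8), (2/29) = -1, so (2/29)^3 = -1.
Reciprocity: 3 ≡ 3 and 29 ≡ 1 (mod 4), so (3/29) = +(29/3).
Reduce top mod 3: now compute (2/3).
Pull out 2: since 3 ≡ 3 (mod 8), (2/3) = -1.
Reached (1/3) = 1. Collecting the sign flips along the way, the symbol is +1.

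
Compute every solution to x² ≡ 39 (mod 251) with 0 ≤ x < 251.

Since 251 ≡ 3 (mod 4), a square root of 39 is 39^((251+1)/4) = 39^63 mod 251.
Repeated squaring: 39^2≡15, 39^4≡225, 39^8≡174, 39^16≡156, 39^32≡240 (mod 251).
39^63 = 39^(32+16+8+4+2+1) ≡ 164 (mod 251).
Check: 164² = 26896 ≡ 39 (mod 251). The two roots are 87 and 164.

87, 164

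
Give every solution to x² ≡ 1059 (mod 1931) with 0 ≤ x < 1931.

Since 1931 ≡ 3 (mod 4), a square root of 1059 is 1059^((1931+1)/4) = 1059^483 mod 1931.
Repeated squaring: 1059^2≡1501, 1059^4≡1455, 1059^8≡649, 1059^16≡243, 1059^32≡1119, 1059^64≡873, 1059^128≡1315, 1059^256≡980 (mod 1931).
1059^483 = 1059^(256+128+64+32+2+1) ≡ 1669 (mod 1931).
Check: 1669² = 2785561 ≡ 1059 (mod 1931). The two roots are 262 and 1669.

262, 1669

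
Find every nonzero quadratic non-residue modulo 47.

Square k = 1,…,23 (k and 47−k give the same square):
1²=1, 2²=4, 3²=9, 4²=16, 5²=25, 6²=36, 7²≡2, 8²≡17, 9²≡34, 10²≡6, 11²≡27, 12²≡3, 13²≡28, 14²≡8, 15²≡37, 16²≡21, 17²≡7, 18²≡42, 19²≡32, 20²≡24, 21²≡18, 22²≡14, 23²≡12 (mod 47).
The residues are {1, 2, 3, 4, 6, 7, 8, 9, 12, 14, 16, 17, 18, 21, 24, 25, 27, 28, 32, 34, 36, 37, 42}; the non-residues are the remaining 23 nonzero classes.

5,10,11,13,15,19,20,22,23,26,29,30,31,33,35,38,39,40,41,43,44,45,46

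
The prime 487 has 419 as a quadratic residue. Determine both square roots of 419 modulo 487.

76, 411

Since 487 ≡ 3 (mod 4), a square root of 419 is 419^((487+1)/4) = 419^122 mod 487.
Repeated squaring: 419^2≡241, 419^4≡128, 419^8≡313, 419^16≡82, 419^32≡393, 419^64≡70 (mod 487).
419^122 = 419^(64+32+16+8+2) ≡ 76 (mod 487).
Check: 76² = 5776 ≡ 419 (mod 487). The two roots are 76 and 411.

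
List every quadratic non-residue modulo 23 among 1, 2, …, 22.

Square k = 1,…,11 (k and 23−k give the same square):
1²=1, 2²=4, 3²=9, 4²=16, 5²≡2, 6²≡13, 7²≡3, 8²≡18, 9²≡12, 10²≡8, 11²≡6 (mod 23).
The residues are {1, 2, 3, 4, 6, 8, 9, 12, 13, 16, 18}; the non-residues are the remaining 11 nonzero classes.

5, 7, 10, 11, 14, 15, 17, 19, 20, 21, 22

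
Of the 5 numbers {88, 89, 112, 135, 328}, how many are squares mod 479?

(88/479) = +1 → QR.
(89/479) = +1 → QR.
(112/479) = +1 → QR.
(135/479) = +1 → QR.
(328/479) = -1 → non-residue.
Total quadratic residues among the 5: 4.

4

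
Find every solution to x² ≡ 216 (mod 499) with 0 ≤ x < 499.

Since 499 ≡ 3 (mod 4), a square root of 216 is 216^((499+1)/4) = 216^125 mod 499.
Repeated squaring: 216^2≡249, 216^4≡125, 216^8≡156, 216^16≡384, 216^32≡251, 216^64≡127 (mod 499).
216^125 = 216^(64+32+16+8+4+1) ≡ 382 (mod 499).
Check: 382² = 145924 ≡ 216 (mod 499). The two roots are 117 and 382.

117, 382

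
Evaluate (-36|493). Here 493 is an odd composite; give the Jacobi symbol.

First reduce: -36 ≡ 457 (mod 493).
Reciprocity: 457 ≡ 1 and 493 ≡ 1 (mod 4), so (457/493) = +(493/457).
Reduce top mod 457: now compute (36/457).
Pull out 2^2: since 457 ≡ 1 (mod 8), (2/457) = +1, so (2/457)^2 = +1.
Reciprocity: 9 ≡ 1 and 457 ≡ 1 (mod 4), so (9/457) = +(457/9).
Reduce top mod 9: now compute (7/9).
Reciprocity: 7 ≡ 3 and 9 ≡ 1 (mod 4), so (7/9) = +(9/7).
Reduce top mod 7: now compute (2/7).
Pull out 2: since 7 ≡ 7 (mod 8), (2/7) = +1.
Reached (1/7) = 1. Collecting the sign flips along the way, the symbol is +1.

1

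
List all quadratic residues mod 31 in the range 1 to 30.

Square k = 1,…,15 (k and 31−k give the same square):
1²=1, 2²=4, 3²=9, 4²=16, 5²=25, 6²≡5, 7²≡18, 8²≡2, 9²≡19, 10²≡7, 11²≡28, 12²≡20, 13²≡14, 14²≡10, 15²≡8 (mod 31).
So the quadratic residues mod 31 are {1, 2, 4, 5, 7, 8, 9, 10, 14, 16, 18, 19, 20, 25, 28}.

1 2 4 5 7 8 9 10 14 16 18 19 20 25 28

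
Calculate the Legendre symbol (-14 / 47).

-1

First reduce: -14 ≡ 33 (mod 47).
Reciprocity: 33 ≡ 1 and 47 ≡ 3 (mod 4), so (33/47) = +(47/33).
Reduce top mod 33: now compute (14/33).
Pull out 2: since 33 ≡ 1 (mod 8), (2/33) = +1.
Reciprocity: 7 ≡ 3 and 33 ≡ 1 (mod 4), so (7/33) = +(33/7).
Reduce top mod 7: now compute (5/7).
Reciprocity: 5 ≡ 1 and 7 ≡ 3 (mod 4), so (5/7) = +(7/5).
Reduce top mod 5: now compute (2/5).
Pull out 2: since 5 ≡ 5 (mod 8), (2/5) = -1.
Reached (1/5) = 1. Collecting the sign flips along the way, the symbol is -1.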